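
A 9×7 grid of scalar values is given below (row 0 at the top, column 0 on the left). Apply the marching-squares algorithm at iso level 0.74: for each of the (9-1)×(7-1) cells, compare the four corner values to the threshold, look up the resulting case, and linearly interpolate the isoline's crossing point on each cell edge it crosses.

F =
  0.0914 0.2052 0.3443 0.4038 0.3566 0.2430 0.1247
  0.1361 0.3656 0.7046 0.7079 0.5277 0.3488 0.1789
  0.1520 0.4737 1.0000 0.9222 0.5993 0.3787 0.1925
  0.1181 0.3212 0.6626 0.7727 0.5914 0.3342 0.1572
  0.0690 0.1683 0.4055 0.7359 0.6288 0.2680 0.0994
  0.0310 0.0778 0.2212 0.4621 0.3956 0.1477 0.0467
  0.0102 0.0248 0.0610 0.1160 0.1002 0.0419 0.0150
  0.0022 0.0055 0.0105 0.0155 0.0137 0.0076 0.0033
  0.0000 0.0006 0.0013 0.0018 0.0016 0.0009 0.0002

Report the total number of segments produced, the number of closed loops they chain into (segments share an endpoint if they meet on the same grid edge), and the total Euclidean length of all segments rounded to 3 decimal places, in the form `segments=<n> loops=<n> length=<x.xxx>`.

cell (1,1): code 0100 → (1.120,2.000)–(2.000,1.506)
cell (1,2): code 1100 → (1.150,3.000)–(1.120,2.000)
cell (1,3): code 1000 → (2.000,3.564)–(1.150,3.000)
cell (2,1): code 0010 → (2.000,1.506)–(2.771,2.000)
cell (2,2): code 0111 → (2.771,2.000)–(3.000,2.703)
cell (2,3): code 1001 → (3.000,3.180)–(2.000,3.564)
cell (3,2): code 0010 → (3.000,2.703)–(3.889,3.000)
cell (3,3): code 0001 → (3.889,3.000)–(3.000,3.180)
total: 8 segments, chained into 1 closed loop(s), length Σ = 7.599795

segments=8 loops=1 length=7.600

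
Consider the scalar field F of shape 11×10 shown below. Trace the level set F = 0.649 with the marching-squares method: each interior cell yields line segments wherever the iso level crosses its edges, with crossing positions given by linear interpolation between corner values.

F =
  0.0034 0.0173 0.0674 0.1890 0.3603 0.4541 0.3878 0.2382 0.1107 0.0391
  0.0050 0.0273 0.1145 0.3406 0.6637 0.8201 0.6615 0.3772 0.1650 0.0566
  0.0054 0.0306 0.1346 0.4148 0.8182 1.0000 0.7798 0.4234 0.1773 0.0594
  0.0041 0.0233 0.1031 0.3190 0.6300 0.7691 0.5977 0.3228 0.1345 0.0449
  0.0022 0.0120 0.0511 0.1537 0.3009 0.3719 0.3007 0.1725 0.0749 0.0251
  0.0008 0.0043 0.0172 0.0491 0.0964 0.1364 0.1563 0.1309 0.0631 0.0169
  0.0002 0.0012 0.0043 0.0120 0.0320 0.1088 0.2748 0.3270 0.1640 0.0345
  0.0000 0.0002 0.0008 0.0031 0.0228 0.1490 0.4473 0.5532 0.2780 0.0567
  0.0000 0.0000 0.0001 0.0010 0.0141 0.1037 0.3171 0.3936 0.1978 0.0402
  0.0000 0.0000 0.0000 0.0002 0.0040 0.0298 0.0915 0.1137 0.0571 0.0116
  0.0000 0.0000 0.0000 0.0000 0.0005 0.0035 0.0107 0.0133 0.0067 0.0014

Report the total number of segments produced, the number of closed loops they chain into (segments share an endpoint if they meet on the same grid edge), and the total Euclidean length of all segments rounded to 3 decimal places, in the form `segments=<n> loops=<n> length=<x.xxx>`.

cell (0,3): code 0100 → (0.952,4.000)–(1.000,3.955)
cell (0,4): code 1100 → (0.533,5.000)–(0.952,4.000)
cell (0,5): code 1100 → (0.954,6.000)–(0.533,5.000)
cell (0,6): code 1000 → (1.000,6.044)–(0.954,6.000)
cell (1,3): code 0110 → (1.000,3.955)–(2.000,3.581)
cell (1,6): code 1001 → (2.000,6.367)–(1.000,6.044)
cell (2,3): code 0010 → (2.000,3.581)–(2.899,4.000)
cell (2,4): code 0111 → (2.899,4.000)–(3.000,4.137)
cell (2,5): code 1011 → (3.000,5.701)–(2.718,6.000)
cell (2,6): code 0001 → (2.718,6.000)–(2.000,6.367)
cell (3,4): code 0010 → (3.000,4.137)–(3.302,5.000)
cell (3,5): code 0001 → (3.302,5.000)–(3.000,5.701)
total: 12 segments, chained into 1 closed loop(s), length Σ = 8.475480

segments=12 loops=1 length=8.475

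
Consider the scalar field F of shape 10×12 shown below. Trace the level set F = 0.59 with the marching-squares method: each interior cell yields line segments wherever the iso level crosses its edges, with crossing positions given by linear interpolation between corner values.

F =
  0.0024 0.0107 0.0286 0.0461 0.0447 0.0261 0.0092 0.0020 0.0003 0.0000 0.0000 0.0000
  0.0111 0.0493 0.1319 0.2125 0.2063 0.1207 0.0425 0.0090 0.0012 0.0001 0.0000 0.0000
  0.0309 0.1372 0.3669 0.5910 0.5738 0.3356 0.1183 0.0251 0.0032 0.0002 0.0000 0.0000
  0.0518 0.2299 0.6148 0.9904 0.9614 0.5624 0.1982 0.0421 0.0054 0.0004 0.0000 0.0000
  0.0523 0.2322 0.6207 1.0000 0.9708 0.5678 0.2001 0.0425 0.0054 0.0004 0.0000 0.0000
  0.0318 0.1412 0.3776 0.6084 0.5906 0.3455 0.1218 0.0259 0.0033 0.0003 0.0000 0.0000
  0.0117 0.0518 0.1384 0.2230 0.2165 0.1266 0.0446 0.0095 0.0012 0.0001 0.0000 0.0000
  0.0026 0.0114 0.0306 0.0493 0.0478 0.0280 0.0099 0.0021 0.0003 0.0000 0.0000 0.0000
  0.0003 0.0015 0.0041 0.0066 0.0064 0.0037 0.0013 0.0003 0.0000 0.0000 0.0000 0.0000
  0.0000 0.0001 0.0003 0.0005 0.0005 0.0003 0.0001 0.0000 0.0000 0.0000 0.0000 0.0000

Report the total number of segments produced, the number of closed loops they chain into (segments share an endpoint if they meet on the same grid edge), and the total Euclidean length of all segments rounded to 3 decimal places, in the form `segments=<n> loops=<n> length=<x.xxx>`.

cell (1,2): code 0100 → (1.997,3.000)–(2.000,2.996)
cell (1,3): code 1000 → (2.000,3.058)–(1.997,3.000)
cell (2,1): code 0100 → (2.900,2.000)–(3.000,1.936)
cell (2,2): code 1110 → (2.000,2.996)–(2.900,2.000)
cell (2,3): code 1101 → (2.042,4.000)–(2.000,3.058)
cell (2,4): code 1000 → (3.000,4.931)–(2.042,4.000)
cell (3,1): code 0110 → (3.000,1.936)–(4.000,1.921)
cell (3,4): code 1001 → (4.000,4.945)–(3.000,4.931)
cell (4,1): code 0010 → (4.000,1.921)–(4.126,2.000)
cell (4,2): code 0111 → (4.126,2.000)–(5.000,2.920)
cell (4,4): code 1001 → (5.000,4.002)–(4.000,4.945)
cell (5,2): code 0010 → (5.000,2.920)–(5.048,3.000)
cell (5,3): code 0011 → (5.048,3.000)–(5.002,4.000)
cell (5,4): code 0001 → (5.002,4.000)–(5.000,4.002)
total: 14 segments, chained into 1 closed loop(s), length Σ = 9.692272

segments=14 loops=1 length=9.692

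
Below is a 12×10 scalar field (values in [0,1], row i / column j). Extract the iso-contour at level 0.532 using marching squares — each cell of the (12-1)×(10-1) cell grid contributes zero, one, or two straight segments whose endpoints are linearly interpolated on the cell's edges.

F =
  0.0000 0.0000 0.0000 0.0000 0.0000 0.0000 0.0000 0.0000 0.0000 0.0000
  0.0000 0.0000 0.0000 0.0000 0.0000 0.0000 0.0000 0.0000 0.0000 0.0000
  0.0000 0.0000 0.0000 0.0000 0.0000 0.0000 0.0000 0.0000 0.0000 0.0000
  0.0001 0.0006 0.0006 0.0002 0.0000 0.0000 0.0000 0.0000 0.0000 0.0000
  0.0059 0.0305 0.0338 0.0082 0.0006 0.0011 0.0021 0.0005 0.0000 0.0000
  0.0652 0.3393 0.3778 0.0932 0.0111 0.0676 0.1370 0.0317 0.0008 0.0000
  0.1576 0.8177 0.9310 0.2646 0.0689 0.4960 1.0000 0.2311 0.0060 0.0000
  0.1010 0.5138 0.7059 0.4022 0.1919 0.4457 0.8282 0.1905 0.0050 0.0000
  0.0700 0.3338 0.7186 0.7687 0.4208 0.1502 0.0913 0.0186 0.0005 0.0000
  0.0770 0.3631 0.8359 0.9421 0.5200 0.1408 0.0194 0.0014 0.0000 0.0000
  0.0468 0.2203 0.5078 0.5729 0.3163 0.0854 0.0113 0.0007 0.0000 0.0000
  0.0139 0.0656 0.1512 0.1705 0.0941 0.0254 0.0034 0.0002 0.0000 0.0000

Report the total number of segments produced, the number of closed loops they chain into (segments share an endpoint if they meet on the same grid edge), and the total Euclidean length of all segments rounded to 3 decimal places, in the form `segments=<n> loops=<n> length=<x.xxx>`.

segments=22 loops=2 length=18.481

cell (5,0): code 0100 → (5.403,1.000)–(6.000,0.567)
cell (5,1): code 1100 → (5.279,2.000)–(5.403,1.000)
cell (5,2): code 1000 → (6.000,2.599)–(5.279,2.000)
cell (5,5): code 0100 → (5.458,6.000)–(6.000,5.071)
cell (5,6): code 1000 → (6.000,6.609)–(5.458,6.000)
cell (6,0): code 0010 → (6.000,0.567)–(6.940,1.000)
cell (6,1): code 0111 → (6.940,1.000)–(7.000,1.095)
cell (6,2): code 1001 → (7.000,2.573)–(6.000,2.599)
cell (6,5): code 0110 → (6.000,5.071)–(7.000,5.226)
cell (6,6): code 1001 → (7.000,6.464)–(6.000,6.609)
cell (7,1): code 0110 → (7.000,1.095)–(8.000,1.515)
cell (7,2): code 1101 → (7.354,3.000)–(7.000,2.573)
cell (7,3): code 1000 → (8.000,3.680)–(7.354,3.000)
cell (7,5): code 0010 → (7.000,5.226)–(7.402,6.000)
cell (7,6): code 0001 → (7.402,6.000)–(7.000,6.464)
cell (8,1): code 0110 → (8.000,1.515)–(9.000,1.357)
cell (8,3): code 1001 → (9.000,3.972)–(8.000,3.680)
cell (9,1): code 0010 → (9.000,1.357)–(9.926,2.000)
cell (9,2): code 0111 → (9.926,2.000)–(10.000,2.372)
cell (9,3): code 1001 → (10.000,3.159)–(9.000,3.972)
cell (10,2): code 0010 → (10.000,2.372)–(10.102,3.000)
cell (10,3): code 0001 → (10.102,3.000)–(10.000,3.159)
total: 22 segments, chained into 2 closed loop(s), length Σ = 18.481373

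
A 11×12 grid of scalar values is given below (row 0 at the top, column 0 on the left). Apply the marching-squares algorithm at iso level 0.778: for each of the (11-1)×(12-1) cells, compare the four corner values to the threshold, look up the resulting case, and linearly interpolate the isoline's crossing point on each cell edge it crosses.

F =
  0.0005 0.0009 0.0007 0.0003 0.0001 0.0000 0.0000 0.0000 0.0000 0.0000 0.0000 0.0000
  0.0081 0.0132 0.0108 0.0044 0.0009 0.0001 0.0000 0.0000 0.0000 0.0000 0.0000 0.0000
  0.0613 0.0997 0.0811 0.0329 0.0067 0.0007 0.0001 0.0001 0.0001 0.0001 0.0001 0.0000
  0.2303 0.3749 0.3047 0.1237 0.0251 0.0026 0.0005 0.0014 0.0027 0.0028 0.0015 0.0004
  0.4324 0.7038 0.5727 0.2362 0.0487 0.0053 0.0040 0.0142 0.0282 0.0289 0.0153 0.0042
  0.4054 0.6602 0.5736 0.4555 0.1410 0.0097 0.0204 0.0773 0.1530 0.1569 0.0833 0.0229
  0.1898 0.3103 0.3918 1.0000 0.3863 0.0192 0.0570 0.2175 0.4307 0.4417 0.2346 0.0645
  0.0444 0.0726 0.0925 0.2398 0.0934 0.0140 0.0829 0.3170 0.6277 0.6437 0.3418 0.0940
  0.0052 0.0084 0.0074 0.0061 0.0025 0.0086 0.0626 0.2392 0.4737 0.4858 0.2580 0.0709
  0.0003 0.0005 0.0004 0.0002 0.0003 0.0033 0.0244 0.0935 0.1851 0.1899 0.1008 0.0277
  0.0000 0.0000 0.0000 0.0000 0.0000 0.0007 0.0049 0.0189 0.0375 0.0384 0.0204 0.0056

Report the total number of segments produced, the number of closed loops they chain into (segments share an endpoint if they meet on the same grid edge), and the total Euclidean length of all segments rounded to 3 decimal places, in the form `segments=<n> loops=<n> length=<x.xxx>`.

cell (5,2): code 0100 → (5.592,3.000)–(6.000,2.635)
cell (5,3): code 1000 → (6.000,3.362)–(5.592,3.000)
cell (6,2): code 0010 → (6.000,2.635)–(6.292,3.000)
cell (6,3): code 0001 → (6.292,3.000)–(6.000,3.362)
total: 4 segments, chained into 1 closed loop(s), length Σ = 2.024649

segments=4 loops=1 length=2.025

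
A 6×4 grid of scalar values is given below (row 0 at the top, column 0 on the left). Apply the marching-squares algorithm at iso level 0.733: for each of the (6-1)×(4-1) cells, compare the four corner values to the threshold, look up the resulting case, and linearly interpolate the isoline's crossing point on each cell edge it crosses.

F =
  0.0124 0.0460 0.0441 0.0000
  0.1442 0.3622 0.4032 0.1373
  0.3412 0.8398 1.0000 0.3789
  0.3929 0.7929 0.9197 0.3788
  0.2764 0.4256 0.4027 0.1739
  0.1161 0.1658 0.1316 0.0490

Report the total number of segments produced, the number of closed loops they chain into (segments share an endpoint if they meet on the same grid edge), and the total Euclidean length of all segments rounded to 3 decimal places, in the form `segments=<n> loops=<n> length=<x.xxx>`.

segments=8 loops=1 length=5.701

cell (1,0): code 0100 → (1.776,1.000)–(2.000,0.786)
cell (1,1): code 1100 → (1.553,2.000)–(1.776,1.000)
cell (1,2): code 1000 → (2.000,2.430)–(1.553,2.000)
cell (2,0): code 0110 → (2.000,0.786)–(3.000,0.850)
cell (2,2): code 1001 → (3.000,2.345)–(2.000,2.430)
cell (3,0): code 0010 → (3.000,0.850)–(3.163,1.000)
cell (3,1): code 0011 → (3.163,1.000)–(3.361,2.000)
cell (3,2): code 0001 → (3.361,2.000)–(3.000,2.345)
total: 8 segments, chained into 1 closed loop(s), length Σ = 5.700864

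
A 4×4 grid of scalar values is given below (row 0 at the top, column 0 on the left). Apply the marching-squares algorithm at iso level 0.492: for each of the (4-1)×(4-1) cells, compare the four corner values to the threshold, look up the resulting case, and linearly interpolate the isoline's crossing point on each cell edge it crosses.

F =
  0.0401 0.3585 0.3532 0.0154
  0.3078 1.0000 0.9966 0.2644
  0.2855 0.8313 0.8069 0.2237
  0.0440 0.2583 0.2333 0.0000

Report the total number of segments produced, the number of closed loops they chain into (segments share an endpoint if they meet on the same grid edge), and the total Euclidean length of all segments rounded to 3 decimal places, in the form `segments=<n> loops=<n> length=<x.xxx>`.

segments=8 loops=1 length=7.771

cell (0,0): code 0100 → (0.208,1.000)–(1.000,0.266)
cell (0,1): code 1100 → (0.216,2.000)–(0.208,1.000)
cell (0,2): code 1000 → (1.000,2.689)–(0.216,2.000)
cell (1,0): code 0110 → (1.000,0.266)–(2.000,0.378)
cell (1,2): code 1001 → (2.000,2.540)–(1.000,2.689)
cell (2,0): code 0010 → (2.000,0.378)–(2.592,1.000)
cell (2,1): code 0011 → (2.592,1.000)–(2.549,2.000)
cell (2,2): code 0001 → (2.549,2.000)–(2.000,2.540)
total: 8 segments, chained into 1 closed loop(s), length Σ = 7.770586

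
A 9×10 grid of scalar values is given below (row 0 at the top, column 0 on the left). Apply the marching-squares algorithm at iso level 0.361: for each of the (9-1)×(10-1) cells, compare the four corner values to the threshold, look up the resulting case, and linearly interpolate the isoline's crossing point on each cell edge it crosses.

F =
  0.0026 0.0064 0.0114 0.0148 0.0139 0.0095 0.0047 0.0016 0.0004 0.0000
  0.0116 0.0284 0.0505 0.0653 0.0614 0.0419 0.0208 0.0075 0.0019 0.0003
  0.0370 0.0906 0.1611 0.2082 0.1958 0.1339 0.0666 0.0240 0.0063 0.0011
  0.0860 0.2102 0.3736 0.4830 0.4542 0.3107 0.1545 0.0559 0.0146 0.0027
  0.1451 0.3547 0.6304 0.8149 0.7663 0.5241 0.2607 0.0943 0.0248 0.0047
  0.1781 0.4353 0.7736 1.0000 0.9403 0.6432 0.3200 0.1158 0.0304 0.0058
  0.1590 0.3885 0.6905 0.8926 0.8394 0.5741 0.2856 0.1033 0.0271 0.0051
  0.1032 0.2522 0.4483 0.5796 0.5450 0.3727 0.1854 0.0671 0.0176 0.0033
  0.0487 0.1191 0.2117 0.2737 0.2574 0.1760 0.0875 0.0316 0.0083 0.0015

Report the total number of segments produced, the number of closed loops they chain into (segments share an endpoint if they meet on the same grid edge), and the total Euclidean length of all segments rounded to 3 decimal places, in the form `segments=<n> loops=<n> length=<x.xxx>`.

segments=20 loops=1 length=16.064

cell (2,1): code 0100 → (2.941,2.000)–(3.000,1.923)
cell (2,2): code 1100 → (2.556,3.000)–(2.941,2.000)
cell (2,3): code 1100 → (2.639,4.000)–(2.556,3.000)
cell (2,4): code 1000 → (3.000,4.649)–(2.639,4.000)
cell (3,1): code 0110 → (3.000,1.923)–(4.000,1.023)
cell (3,4): code 1101 → (3.236,5.000)–(3.000,4.649)
cell (3,5): code 1000 → (4.000,5.619)–(3.236,5.000)
cell (4,0): code 0100 → (4.078,1.000)–(5.000,0.711)
cell (4,1): code 1110 → (4.000,1.023)–(4.078,1.000)
cell (4,5): code 1001 → (5.000,5.873)–(4.000,5.619)
cell (5,0): code 0110 → (5.000,0.711)–(6.000,0.880)
cell (5,5): code 1001 → (6.000,5.739)–(5.000,5.873)
cell (6,0): code 0010 → (6.000,0.880)–(6.202,1.000)
cell (6,1): code 0111 → (6.202,1.000)–(7.000,1.555)
cell (6,5): code 1001 → (7.000,5.062)–(6.000,5.739)
cell (7,1): code 0010 → (7.000,1.555)–(7.369,2.000)
cell (7,2): code 0011 → (7.369,2.000)–(7.715,3.000)
cell (7,3): code 0011 → (7.715,3.000)–(7.640,4.000)
cell (7,4): code 0011 → (7.640,4.000)–(7.059,5.000)
cell (7,5): code 0001 → (7.059,5.000)–(7.000,5.062)
total: 20 segments, chained into 1 closed loop(s), length Σ = 16.064339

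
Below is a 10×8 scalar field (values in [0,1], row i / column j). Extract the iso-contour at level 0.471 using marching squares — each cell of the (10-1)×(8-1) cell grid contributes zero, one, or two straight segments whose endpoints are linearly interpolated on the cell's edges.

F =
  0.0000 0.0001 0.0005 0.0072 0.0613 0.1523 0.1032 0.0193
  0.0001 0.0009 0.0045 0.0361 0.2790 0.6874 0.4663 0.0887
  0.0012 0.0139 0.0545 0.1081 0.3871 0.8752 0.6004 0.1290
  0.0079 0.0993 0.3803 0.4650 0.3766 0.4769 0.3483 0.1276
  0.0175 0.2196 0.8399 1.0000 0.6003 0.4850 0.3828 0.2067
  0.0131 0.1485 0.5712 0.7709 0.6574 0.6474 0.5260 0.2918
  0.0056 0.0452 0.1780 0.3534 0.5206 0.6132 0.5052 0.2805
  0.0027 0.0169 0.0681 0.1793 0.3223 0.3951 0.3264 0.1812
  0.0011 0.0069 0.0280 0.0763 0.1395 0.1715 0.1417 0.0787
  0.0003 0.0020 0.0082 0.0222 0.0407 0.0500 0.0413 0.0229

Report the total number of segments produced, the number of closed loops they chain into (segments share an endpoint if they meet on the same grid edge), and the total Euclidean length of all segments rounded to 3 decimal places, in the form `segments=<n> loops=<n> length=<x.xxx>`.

cell (0,4): code 0100 → (0.596,5.000)–(1.000,4.470)
cell (0,5): code 1000 → (1.000,5.979)–(0.596,5.000)
cell (1,4): code 0110 → (1.000,4.470)–(2.000,4.172)
cell (1,5): code 1101 → (1.035,6.000)–(1.000,5.979)
cell (1,6): code 1000 → (2.000,6.275)–(1.035,6.000)
cell (2,4): code 0110 → (2.000,4.172)–(3.000,4.941)
cell (2,5): code 1011 → (3.000,5.046)–(2.513,6.000)
cell (2,6): code 0001 → (2.513,6.000)–(2.000,6.275)
cell (3,1): code 0100 → (3.197,2.000)–(4.000,1.405)
cell (3,2): code 1100 → (3.011,3.000)–(3.197,2.000)
cell (3,3): code 1100 → (3.422,4.000)–(3.011,3.000)
cell (3,4): code 1110 → (3.000,4.941)–(3.422,4.000)
cell (3,5): code 1001 → (4.000,5.137)–(3.000,5.046)
cell (4,1): code 0110 → (4.000,1.405)–(5.000,1.763)
cell (4,5): code 1101 → (4.616,6.000)–(4.000,5.137)
cell (4,6): code 1000 → (5.000,6.235)–(4.616,6.000)
cell (5,1): code 0010 → (5.000,1.763)–(5.255,2.000)
cell (5,2): code 0011 → (5.255,2.000)–(5.718,3.000)
cell (5,3): code 0111 → (5.718,3.000)–(6.000,3.703)
cell (5,6): code 1001 → (6.000,6.152)–(5.000,6.235)
cell (6,3): code 0010 → (6.000,3.703)–(6.250,4.000)
cell (6,4): code 0011 → (6.250,4.000)–(6.652,5.000)
cell (6,5): code 0011 → (6.652,5.000)–(6.191,6.000)
cell (6,6): code 0001 → (6.191,6.000)–(6.000,6.152)
total: 24 segments, chained into 1 closed loop(s), length Σ = 20.455978

segments=24 loops=1 length=20.456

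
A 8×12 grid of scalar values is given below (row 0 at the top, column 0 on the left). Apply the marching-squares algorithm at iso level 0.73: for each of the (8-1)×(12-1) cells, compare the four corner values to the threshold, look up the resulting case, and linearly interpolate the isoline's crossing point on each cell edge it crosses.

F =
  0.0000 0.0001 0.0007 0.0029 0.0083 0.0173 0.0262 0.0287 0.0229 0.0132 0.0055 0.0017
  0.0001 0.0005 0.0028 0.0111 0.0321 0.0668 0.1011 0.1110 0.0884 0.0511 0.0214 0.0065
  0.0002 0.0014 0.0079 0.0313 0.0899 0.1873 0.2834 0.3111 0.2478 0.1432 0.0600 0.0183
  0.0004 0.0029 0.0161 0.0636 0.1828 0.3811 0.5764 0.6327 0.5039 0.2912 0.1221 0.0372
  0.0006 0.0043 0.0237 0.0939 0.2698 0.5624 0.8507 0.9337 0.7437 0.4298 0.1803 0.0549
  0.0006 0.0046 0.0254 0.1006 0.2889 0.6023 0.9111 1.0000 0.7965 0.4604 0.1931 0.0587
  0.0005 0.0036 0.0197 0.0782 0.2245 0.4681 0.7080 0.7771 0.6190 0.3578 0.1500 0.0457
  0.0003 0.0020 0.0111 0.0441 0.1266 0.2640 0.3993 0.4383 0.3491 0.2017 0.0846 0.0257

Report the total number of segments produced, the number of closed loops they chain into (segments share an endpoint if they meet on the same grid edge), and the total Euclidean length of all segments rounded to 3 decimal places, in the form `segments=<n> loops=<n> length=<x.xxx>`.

cell (3,5): code 0100 → (3.560,6.000)–(4.000,5.581)
cell (3,6): code 1100 → (3.323,7.000)–(3.560,6.000)
cell (3,7): code 1100 → (3.943,8.000)–(3.323,7.000)
cell (3,8): code 1000 → (4.000,8.044)–(3.943,8.000)
cell (4,5): code 0110 → (4.000,5.581)–(5.000,5.414)
cell (4,8): code 1001 → (5.000,8.198)–(4.000,8.044)
cell (5,5): code 0010 → (5.000,5.414)–(5.892,6.000)
cell (5,6): code 0111 → (5.892,6.000)–(6.000,6.318)
cell (5,7): code 1011 → (6.000,7.298)–(5.375,8.000)
cell (5,8): code 0001 → (5.375,8.000)–(5.000,8.198)
cell (6,6): code 0010 → (6.000,6.318)–(6.139,7.000)
cell (6,7): code 0001 → (6.139,7.000)–(6.000,7.298)
total: 12 segments, chained into 1 closed loop(s), length Σ = 8.700962

segments=12 loops=1 length=8.701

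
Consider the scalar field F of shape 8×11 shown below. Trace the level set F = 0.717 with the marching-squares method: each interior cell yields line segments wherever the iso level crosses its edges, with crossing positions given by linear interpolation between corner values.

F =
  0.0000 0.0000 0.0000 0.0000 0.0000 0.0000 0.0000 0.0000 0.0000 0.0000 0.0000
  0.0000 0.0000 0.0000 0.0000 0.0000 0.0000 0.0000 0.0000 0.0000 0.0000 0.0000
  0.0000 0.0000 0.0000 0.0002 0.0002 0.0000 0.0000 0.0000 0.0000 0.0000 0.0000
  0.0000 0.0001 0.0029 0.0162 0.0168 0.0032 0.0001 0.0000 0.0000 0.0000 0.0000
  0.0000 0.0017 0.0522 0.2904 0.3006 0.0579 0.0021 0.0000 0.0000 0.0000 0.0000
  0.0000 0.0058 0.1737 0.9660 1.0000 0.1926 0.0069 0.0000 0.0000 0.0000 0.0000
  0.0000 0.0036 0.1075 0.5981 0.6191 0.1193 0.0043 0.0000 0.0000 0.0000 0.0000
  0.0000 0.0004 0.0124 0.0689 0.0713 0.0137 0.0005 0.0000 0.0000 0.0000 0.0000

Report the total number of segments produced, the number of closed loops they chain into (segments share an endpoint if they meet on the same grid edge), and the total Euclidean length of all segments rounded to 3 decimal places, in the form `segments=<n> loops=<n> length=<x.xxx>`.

cell (4,2): code 0100 → (4.631,3.000)–(5.000,2.686)
cell (4,3): code 1100 → (4.595,4.000)–(4.631,3.000)
cell (4,4): code 1000 → (5.000,4.351)–(4.595,4.000)
cell (5,2): code 0010 → (5.000,2.686)–(5.677,3.000)
cell (5,3): code 0011 → (5.677,3.000)–(5.743,4.000)
cell (5,4): code 0001 → (5.743,4.000)–(5.000,4.351)
total: 6 segments, chained into 1 closed loop(s), length Σ = 4.590260

segments=6 loops=1 length=4.590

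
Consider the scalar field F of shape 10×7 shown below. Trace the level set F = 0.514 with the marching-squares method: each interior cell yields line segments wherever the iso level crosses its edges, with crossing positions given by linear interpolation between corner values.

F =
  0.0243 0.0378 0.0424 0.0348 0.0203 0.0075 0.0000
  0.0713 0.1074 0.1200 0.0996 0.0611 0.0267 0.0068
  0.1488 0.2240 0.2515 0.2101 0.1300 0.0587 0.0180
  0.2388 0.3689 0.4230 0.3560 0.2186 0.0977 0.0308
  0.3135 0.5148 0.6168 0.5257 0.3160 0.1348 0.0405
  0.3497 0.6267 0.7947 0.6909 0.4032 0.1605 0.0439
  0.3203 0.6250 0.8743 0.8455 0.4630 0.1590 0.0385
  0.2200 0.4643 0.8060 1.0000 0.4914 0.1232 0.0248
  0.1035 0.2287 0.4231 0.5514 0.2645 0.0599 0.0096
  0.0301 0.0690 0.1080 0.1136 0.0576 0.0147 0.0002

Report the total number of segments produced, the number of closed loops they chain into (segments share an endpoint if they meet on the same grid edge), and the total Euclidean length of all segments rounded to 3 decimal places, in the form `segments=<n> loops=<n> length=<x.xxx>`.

segments=16 loops=1 length=12.357

cell (3,0): code 0100 → (3.995,1.000)–(4.000,0.996)
cell (3,1): code 1100 → (3.470,2.000)–(3.995,1.000)
cell (3,2): code 1100 → (3.931,3.000)–(3.470,2.000)
cell (3,3): code 1000 → (4.000,3.056)–(3.931,3.000)
cell (4,0): code 0110 → (4.000,0.996)–(5.000,0.593)
cell (4,3): code 1001 → (5.000,3.615)–(4.000,3.056)
cell (5,0): code 0110 → (5.000,0.593)–(6.000,0.636)
cell (5,3): code 1001 → (6.000,3.867)–(5.000,3.615)
cell (6,0): code 0010 → (6.000,0.636)–(6.691,1.000)
cell (6,1): code 0111 → (6.691,1.000)–(7.000,1.145)
cell (6,3): code 1001 → (7.000,3.956)–(6.000,3.867)
cell (7,1): code 0010 → (7.000,1.145)–(7.763,2.000)
cell (7,2): code 0111 → (7.763,2.000)–(8.000,2.708)
cell (7,3): code 1001 → (8.000,3.130)–(7.000,3.956)
cell (8,2): code 0010 → (8.000,2.708)–(8.085,3.000)
cell (8,3): code 0001 → (8.085,3.000)–(8.000,3.130)
total: 16 segments, chained into 1 closed loop(s), length Σ = 12.357452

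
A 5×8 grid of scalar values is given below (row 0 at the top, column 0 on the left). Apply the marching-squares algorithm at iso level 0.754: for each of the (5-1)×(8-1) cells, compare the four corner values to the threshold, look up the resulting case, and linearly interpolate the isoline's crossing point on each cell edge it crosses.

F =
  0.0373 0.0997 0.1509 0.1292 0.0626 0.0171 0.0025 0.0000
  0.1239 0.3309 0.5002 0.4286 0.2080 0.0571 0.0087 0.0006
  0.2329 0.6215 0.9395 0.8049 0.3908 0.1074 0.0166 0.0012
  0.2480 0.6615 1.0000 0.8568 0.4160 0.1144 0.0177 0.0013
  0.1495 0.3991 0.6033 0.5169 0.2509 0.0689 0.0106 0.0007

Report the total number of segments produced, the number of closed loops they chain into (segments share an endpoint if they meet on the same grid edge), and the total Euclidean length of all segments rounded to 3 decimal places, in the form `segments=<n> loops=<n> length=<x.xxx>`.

segments=8 loops=1 length=6.346

cell (1,1): code 0100 → (1.578,2.000)–(2.000,1.417)
cell (1,2): code 1100 → (1.865,3.000)–(1.578,2.000)
cell (1,3): code 1000 → (2.000,3.123)–(1.865,3.000)
cell (2,1): code 0110 → (2.000,1.417)–(3.000,1.273)
cell (2,3): code 1001 → (3.000,3.233)–(2.000,3.123)
cell (3,1): code 0010 → (3.000,1.273)–(3.620,2.000)
cell (3,2): code 0011 → (3.620,2.000)–(3.302,3.000)
cell (3,3): code 0001 → (3.302,3.000)–(3.000,3.233)
total: 8 segments, chained into 1 closed loop(s), length Σ = 6.346069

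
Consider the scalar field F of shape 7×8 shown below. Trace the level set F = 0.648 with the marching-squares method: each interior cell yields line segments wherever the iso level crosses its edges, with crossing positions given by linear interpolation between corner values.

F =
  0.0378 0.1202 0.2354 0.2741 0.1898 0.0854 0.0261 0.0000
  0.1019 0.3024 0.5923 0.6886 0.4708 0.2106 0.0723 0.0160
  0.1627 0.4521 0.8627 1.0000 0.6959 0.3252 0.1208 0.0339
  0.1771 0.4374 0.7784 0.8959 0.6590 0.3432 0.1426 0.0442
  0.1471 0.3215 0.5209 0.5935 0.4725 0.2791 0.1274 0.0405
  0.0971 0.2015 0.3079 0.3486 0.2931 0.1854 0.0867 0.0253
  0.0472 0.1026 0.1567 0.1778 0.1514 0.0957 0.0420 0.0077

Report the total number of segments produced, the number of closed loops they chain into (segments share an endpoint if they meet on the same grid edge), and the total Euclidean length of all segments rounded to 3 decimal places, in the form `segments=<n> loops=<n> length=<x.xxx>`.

segments=12 loops=1 length=8.611

cell (0,2): code 0100 → (0.902,3.000)–(1.000,2.578)
cell (0,3): code 1000 → (1.000,3.186)–(0.902,3.000)
cell (1,1): code 0100 → (1.206,2.000)–(2.000,1.477)
cell (1,2): code 1110 → (1.000,2.578)–(1.206,2.000)
cell (1,3): code 1101 → (1.787,4.000)–(1.000,3.186)
cell (1,4): code 1000 → (2.000,4.129)–(1.787,4.000)
cell (2,1): code 0110 → (2.000,1.477)–(3.000,1.618)
cell (2,4): code 1001 → (3.000,4.035)–(2.000,4.129)
cell (3,1): code 0010 → (3.000,1.618)–(3.506,2.000)
cell (3,2): code 0011 → (3.506,2.000)–(3.820,3.000)
cell (3,3): code 0011 → (3.820,3.000)–(3.059,4.000)
cell (3,4): code 0001 → (3.059,4.000)–(3.000,4.035)
total: 12 segments, chained into 1 closed loop(s), length Σ = 8.610944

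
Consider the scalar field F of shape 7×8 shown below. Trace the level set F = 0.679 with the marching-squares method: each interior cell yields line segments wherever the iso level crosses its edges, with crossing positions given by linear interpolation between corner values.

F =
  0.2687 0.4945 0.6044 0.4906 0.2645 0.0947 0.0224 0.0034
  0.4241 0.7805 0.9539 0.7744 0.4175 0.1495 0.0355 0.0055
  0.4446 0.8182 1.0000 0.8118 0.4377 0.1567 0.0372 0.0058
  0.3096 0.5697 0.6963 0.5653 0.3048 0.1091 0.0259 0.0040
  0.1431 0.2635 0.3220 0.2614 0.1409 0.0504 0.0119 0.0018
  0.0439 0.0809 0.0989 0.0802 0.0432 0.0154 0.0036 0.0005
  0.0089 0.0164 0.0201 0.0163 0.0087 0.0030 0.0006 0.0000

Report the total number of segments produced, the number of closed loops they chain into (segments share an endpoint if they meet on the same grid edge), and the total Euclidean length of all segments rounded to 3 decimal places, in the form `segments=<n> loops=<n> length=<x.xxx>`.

cell (0,0): code 0100 → (0.645,1.000)–(1.000,0.715)
cell (0,1): code 1100 → (0.213,2.000)–(0.645,1.000)
cell (0,2): code 1100 → (0.664,3.000)–(0.213,2.000)
cell (0,3): code 1000 → (1.000,3.267)–(0.664,3.000)
cell (1,0): code 0110 → (1.000,0.715)–(2.000,0.627)
cell (1,3): code 1001 → (2.000,3.355)–(1.000,3.267)
cell (2,0): code 0010 → (2.000,0.627)–(2.560,1.000)
cell (2,1): code 0111 → (2.560,1.000)–(3.000,1.863)
cell (2,2): code 1011 → (3.000,2.132)–(2.539,3.000)
cell (2,3): code 0001 → (2.539,3.000)–(2.000,3.355)
cell (3,1): code 0010 → (3.000,1.863)–(3.046,2.000)
cell (3,2): code 0001 → (3.046,2.000)–(3.000,2.132)
total: 12 segments, chained into 1 closed loop(s), length Σ = 8.632066

segments=12 loops=1 length=8.632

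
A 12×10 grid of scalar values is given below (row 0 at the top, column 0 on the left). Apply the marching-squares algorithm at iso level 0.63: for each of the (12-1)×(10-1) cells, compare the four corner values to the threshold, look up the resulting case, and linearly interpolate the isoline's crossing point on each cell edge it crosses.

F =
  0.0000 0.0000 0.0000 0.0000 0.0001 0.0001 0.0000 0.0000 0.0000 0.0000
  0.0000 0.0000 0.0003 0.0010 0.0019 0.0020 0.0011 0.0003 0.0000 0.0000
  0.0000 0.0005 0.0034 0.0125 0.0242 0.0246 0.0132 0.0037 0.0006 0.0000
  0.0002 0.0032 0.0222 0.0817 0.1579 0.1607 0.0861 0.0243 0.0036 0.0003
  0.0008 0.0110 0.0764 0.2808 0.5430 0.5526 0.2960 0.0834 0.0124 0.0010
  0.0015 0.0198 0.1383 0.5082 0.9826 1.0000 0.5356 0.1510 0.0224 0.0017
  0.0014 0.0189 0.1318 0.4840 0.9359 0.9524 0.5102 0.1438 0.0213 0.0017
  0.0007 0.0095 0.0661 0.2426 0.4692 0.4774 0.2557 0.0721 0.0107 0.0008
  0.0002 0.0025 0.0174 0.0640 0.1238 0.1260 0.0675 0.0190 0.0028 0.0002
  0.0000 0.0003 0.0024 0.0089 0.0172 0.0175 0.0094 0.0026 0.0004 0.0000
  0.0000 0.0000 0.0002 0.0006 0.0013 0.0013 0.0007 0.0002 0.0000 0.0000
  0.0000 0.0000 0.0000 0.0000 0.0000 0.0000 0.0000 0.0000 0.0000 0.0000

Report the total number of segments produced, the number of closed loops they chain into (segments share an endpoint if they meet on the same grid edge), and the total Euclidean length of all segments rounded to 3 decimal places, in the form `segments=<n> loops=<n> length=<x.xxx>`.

segments=8 loops=1 length=8.185

cell (4,3): code 0100 → (4.198,4.000)–(5.000,3.257)
cell (4,4): code 1100 → (4.173,5.000)–(4.198,4.000)
cell (4,5): code 1000 → (5.000,5.797)–(4.173,5.000)
cell (5,3): code 0110 → (5.000,3.257)–(6.000,3.323)
cell (5,5): code 1001 → (6.000,5.729)–(5.000,5.797)
cell (6,3): code 0010 → (6.000,3.323)–(6.655,4.000)
cell (6,4): code 0011 → (6.655,4.000)–(6.679,5.000)
cell (6,5): code 0001 → (6.679,5.000)–(6.000,5.729)
total: 8 segments, chained into 1 closed loop(s), length Σ = 8.185296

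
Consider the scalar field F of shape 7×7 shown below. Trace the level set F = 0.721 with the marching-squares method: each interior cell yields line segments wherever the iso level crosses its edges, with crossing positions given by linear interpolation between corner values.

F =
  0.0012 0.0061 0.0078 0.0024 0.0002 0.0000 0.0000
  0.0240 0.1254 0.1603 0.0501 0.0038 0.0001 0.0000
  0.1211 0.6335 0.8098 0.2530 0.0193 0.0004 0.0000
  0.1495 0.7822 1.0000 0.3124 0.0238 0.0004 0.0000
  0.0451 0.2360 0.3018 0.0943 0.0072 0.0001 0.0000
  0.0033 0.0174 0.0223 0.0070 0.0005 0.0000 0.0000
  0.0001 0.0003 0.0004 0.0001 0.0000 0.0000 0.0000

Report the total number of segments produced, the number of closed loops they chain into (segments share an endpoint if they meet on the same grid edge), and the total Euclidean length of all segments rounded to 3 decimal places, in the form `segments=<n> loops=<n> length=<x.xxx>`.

cell (1,1): code 0100 → (1.863,2.000)–(2.000,1.496)
cell (1,2): code 1000 → (2.000,2.159)–(1.863,2.000)
cell (2,0): code 0100 → (2.588,1.000)–(3.000,0.903)
cell (2,1): code 1110 → (2.000,1.496)–(2.588,1.000)
cell (2,2): code 1001 → (3.000,2.406)–(2.000,2.159)
cell (3,0): code 0010 → (3.000,0.903)–(3.112,1.000)
cell (3,1): code 0011 → (3.112,1.000)–(3.400,2.000)
cell (3,2): code 0001 → (3.400,2.000)–(3.000,2.406)
total: 8 segments, chained into 1 closed loop(s), length Σ = 4.712467

segments=8 loops=1 length=4.712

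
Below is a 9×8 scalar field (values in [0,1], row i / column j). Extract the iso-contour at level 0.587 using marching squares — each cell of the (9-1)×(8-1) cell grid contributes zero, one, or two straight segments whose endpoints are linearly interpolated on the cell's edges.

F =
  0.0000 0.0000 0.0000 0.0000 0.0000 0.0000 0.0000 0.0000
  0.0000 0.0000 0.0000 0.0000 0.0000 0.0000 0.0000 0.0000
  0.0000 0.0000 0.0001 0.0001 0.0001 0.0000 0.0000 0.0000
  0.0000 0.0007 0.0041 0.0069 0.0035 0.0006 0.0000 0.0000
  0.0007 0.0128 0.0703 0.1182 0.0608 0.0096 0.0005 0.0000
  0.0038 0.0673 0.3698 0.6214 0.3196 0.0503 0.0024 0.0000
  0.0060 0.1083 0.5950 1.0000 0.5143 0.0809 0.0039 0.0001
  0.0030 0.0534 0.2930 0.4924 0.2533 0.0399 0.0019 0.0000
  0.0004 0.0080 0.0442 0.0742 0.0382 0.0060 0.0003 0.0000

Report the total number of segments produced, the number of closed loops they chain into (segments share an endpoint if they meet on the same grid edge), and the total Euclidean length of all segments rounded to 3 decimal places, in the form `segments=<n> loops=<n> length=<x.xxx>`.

segments=8 loops=1 length=5.342

cell (4,2): code 0100 → (4.932,3.000)–(5.000,2.863)
cell (4,3): code 1000 → (5.000,3.114)–(4.932,3.000)
cell (5,1): code 0100 → (5.964,2.000)–(6.000,1.984)
cell (5,2): code 1110 → (5.000,2.863)–(5.964,2.000)
cell (5,3): code 1001 → (6.000,3.850)–(5.000,3.114)
cell (6,1): code 0010 → (6.000,1.984)–(6.026,2.000)
cell (6,2): code 0011 → (6.026,2.000)–(6.814,3.000)
cell (6,3): code 0001 → (6.814,3.000)–(6.000,3.850)
total: 8 segments, chained into 1 closed loop(s), length Σ = 5.341848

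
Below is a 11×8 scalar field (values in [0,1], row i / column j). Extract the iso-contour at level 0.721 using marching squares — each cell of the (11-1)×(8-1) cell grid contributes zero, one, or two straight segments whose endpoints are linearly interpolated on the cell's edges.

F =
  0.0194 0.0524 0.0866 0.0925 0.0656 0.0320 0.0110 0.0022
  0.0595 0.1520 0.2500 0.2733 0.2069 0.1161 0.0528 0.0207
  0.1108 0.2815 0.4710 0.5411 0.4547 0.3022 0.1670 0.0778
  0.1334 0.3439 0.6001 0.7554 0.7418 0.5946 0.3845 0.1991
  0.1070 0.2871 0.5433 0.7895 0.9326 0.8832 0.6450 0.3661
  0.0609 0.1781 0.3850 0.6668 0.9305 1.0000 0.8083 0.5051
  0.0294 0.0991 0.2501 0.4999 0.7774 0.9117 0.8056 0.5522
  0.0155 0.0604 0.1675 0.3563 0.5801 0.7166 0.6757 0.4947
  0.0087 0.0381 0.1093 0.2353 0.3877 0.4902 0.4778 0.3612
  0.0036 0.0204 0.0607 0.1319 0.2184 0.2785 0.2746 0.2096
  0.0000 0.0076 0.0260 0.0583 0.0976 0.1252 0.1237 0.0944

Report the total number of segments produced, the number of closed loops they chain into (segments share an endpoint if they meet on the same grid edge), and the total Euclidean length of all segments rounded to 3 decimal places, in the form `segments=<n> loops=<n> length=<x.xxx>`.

segments=16 loops=1 length=12.080

cell (2,2): code 0100 → (2.839,3.000)–(3.000,2.778)
cell (2,3): code 1100 → (2.928,4.000)–(2.839,3.000)
cell (2,4): code 1000 → (3.000,4.141)–(2.928,4.000)
cell (3,2): code 0110 → (3.000,2.778)–(4.000,2.722)
cell (3,4): code 1101 → (3.438,5.000)–(3.000,4.141)
cell (3,5): code 1000 → (4.000,5.681)–(3.438,5.000)
cell (4,2): code 0010 → (4.000,2.722)–(4.558,3.000)
cell (4,3): code 0111 → (4.558,3.000)–(5.000,3.206)
cell (4,5): code 1101 → (4.465,6.000)–(4.000,5.681)
cell (4,6): code 1000 → (5.000,6.288)–(4.465,6.000)
cell (5,3): code 0110 → (5.000,3.206)–(6.000,3.797)
cell (5,6): code 1001 → (6.000,6.334)–(5.000,6.288)
cell (6,3): code 0010 → (6.000,3.797)–(6.286,4.000)
cell (6,4): code 0011 → (6.286,4.000)–(6.977,5.000)
cell (6,5): code 0011 → (6.977,5.000)–(6.651,6.000)
cell (6,6): code 0001 → (6.651,6.000)–(6.000,6.334)
total: 16 segments, chained into 1 closed loop(s), length Σ = 12.080190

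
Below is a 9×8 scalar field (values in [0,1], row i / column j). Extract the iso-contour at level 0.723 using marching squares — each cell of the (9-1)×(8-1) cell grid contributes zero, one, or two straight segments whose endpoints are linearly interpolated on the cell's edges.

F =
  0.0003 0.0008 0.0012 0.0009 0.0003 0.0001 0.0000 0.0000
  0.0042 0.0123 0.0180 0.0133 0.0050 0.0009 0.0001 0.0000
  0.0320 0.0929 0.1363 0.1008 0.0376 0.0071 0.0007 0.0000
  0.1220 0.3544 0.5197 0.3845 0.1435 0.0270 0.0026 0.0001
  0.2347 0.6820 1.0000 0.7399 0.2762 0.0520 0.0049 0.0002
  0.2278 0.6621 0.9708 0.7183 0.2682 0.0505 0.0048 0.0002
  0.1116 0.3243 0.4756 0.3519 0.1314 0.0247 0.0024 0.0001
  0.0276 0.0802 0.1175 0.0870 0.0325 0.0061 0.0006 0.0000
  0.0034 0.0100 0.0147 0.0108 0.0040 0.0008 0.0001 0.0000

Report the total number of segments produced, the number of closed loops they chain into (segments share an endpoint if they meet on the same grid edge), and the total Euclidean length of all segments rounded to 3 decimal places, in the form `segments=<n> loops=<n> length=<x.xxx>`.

cell (3,1): code 0100 → (3.423,2.000)–(4.000,1.129)
cell (3,2): code 1100 → (3.952,3.000)–(3.423,2.000)
cell (3,3): code 1000 → (4.000,3.036)–(3.952,3.000)
cell (4,1): code 0110 → (4.000,1.129)–(5.000,1.197)
cell (4,2): code 1011 → (5.000,2.981)–(4.782,3.000)
cell (4,3): code 0001 → (4.782,3.000)–(4.000,3.036)
cell (5,1): code 0010 → (5.000,1.197)–(5.500,2.000)
cell (5,2): code 0001 → (5.500,2.000)–(5.000,2.981)
total: 8 segments, chained into 1 closed loop(s), length Σ = 6.287476

segments=8 loops=1 length=6.287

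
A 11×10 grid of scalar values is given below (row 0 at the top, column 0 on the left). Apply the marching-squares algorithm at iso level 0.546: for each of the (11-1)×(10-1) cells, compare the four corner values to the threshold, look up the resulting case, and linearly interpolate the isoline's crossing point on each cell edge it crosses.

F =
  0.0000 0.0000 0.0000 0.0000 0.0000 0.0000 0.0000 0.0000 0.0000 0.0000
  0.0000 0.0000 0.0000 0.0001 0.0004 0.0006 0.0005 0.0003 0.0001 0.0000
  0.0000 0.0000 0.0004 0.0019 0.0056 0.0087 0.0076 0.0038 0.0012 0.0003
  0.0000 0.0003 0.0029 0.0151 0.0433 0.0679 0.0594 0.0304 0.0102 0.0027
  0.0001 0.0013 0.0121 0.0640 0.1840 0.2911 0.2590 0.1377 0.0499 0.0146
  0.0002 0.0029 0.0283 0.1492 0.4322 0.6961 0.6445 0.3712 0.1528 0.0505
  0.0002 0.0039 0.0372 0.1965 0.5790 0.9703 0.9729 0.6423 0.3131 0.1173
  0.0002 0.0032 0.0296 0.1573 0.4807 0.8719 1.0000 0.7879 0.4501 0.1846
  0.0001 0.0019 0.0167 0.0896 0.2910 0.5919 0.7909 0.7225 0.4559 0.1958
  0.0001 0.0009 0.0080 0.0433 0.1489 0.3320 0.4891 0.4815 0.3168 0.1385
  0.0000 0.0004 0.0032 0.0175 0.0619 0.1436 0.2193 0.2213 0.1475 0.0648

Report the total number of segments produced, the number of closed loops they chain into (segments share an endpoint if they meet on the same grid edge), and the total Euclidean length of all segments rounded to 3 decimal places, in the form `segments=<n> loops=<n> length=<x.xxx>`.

cell (4,4): code 0100 → (4.629,5.000)–(5.000,4.431)
cell (4,5): code 1100 → (4.744,6.000)–(4.629,5.000)
cell (4,6): code 1000 → (5.000,6.360)–(4.744,6.000)
cell (5,3): code 0100 → (5.775,4.000)–(6.000,3.914)
cell (5,4): code 1110 → (5.000,4.431)–(5.775,4.000)
cell (5,6): code 1101 → (5.645,7.000)–(5.000,6.360)
cell (5,7): code 1000 → (6.000,7.293)–(5.645,7.000)
cell (6,3): code 0010 → (6.000,3.914)–(6.336,4.000)
cell (6,4): code 0111 → (6.336,4.000)–(7.000,4.167)
cell (6,7): code 1001 → (7.000,7.716)–(6.000,7.293)
cell (7,4): code 0110 → (7.000,4.167)–(8.000,4.847)
cell (7,7): code 1001 → (8.000,7.662)–(7.000,7.716)
cell (8,4): code 0010 → (8.000,4.847)–(8.177,5.000)
cell (8,5): code 0011 → (8.177,5.000)–(8.811,6.000)
cell (8,6): code 0011 → (8.811,6.000)–(8.732,7.000)
cell (8,7): code 0001 → (8.732,7.000)–(8.000,7.662)
total: 16 segments, chained into 1 closed loop(s), length Σ = 12.360346

segments=16 loops=1 length=12.360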